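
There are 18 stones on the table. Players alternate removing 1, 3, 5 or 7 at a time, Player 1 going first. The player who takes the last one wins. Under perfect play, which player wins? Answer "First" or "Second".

Second

Positions where the player to move wins (W) vs loses (L):
i:   0  1  2  3  4  5  6  7  8  9 10 11 12 13 14 15 16 17 18
     L  W  L  W  L  W  L  W  L  W  L  W  L  W  L  W  L  W  L
Position 18 is L, so the second player wins.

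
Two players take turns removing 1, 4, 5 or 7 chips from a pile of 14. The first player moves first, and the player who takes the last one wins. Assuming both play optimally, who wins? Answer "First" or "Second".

i:   0  1  2  3  4  5  6  7  8  9 10 11 12 13 14
     L  W  L  W  W  W  W  W  L  W  L  W  W  W  W
Position 14 is W, so the first player wins.

First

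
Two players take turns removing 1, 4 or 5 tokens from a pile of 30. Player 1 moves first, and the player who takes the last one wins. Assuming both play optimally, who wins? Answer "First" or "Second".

First

i:   0  1  2  3  4  5  6  7  8  9 10 11 12 13 14 15 16 17 18 19 20 21 22 23 24 25 26 27 28 29 30
     L  W  L  W  W  W  W  W  L  W  L  W  W  W  W  W  L  W  L  W  W  W  W  W  L  W  L  W  W  W  W
Position 30 is W, so the first player wins.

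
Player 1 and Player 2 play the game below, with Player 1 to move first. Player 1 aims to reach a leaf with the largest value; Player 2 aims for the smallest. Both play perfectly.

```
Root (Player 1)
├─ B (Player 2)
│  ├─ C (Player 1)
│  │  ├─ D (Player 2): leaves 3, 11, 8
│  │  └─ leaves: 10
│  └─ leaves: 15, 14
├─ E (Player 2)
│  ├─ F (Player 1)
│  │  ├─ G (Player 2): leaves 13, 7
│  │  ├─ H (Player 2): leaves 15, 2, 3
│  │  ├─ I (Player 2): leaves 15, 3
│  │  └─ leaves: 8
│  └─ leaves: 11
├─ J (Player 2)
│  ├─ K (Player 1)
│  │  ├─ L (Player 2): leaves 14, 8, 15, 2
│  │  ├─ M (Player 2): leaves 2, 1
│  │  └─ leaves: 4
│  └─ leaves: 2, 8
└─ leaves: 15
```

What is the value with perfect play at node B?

10

D: min(3, 11, 8) = 3
C: max(3, 10) = 10
B: min(10, 15, 14) = 10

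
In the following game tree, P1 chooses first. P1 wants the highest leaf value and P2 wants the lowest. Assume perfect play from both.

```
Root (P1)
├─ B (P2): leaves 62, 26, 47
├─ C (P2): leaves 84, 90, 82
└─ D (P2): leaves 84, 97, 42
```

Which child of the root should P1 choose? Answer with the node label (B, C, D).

C

B (P2): min(62, 26, 47) = 26
C (P2): min(84, 90, 82) = 82
D (P2): min(84, 97, 42) = 42
Root (P1): max(26, 82, 42) = 82
P1 picks the child with the highest value: C (value 82).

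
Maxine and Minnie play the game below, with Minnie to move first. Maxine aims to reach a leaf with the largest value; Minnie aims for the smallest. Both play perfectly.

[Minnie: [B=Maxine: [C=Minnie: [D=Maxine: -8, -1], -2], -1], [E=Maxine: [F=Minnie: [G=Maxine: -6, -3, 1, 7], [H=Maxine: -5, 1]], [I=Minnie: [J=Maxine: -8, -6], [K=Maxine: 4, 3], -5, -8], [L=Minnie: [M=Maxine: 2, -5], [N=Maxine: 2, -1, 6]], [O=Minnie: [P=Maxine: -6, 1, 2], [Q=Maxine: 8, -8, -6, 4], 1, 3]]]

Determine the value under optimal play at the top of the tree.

D (Maxine): max(-8, -1) = -1
C (Minnie): min(-1, -2) = -2
B (Maxine): max(-2, -1) = -1
G (Maxine): max(-6, -3, 1, 7) = 7
H (Maxine): max(-5, 1) = 1
F (Minnie): min(7, 1) = 1
J (Maxine): max(-8, -6) = -6
K (Maxine): max(4, 3) = 4
I (Minnie): min(-6, 4, -5, -8) = -8
M (Maxine): max(2, -5) = 2
N (Maxine): max(2, -1, 6) = 6
L (Minnie): min(2, 6) = 2
P (Maxine): max(-6, 1, 2) = 2
Q (Maxine): max(8, -8, -6, 4) = 8
O (Minnie): min(2, 8, 1, 3) = 1
E (Maxine): max(1, -8, 2, 1) = 2
Root (Minnie): min(-1, 2) = -1

-1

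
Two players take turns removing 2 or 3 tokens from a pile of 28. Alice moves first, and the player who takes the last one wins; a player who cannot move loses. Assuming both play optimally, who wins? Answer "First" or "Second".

Mark each pile size as W (mover wins) or L (mover loses):
i:   0  1  2  3  4  5  6  7  8  9 10 11 12 13 14 15 16 17 18 19 20 21 22 23 24 25 26 27 28
     L  L  W  W  W  L  L  W  W  W  L  L  W  W  W  L  L  W  W  W  L  L  W  W  W  L  L  W  W
Position 28 is W, so the first player wins.

First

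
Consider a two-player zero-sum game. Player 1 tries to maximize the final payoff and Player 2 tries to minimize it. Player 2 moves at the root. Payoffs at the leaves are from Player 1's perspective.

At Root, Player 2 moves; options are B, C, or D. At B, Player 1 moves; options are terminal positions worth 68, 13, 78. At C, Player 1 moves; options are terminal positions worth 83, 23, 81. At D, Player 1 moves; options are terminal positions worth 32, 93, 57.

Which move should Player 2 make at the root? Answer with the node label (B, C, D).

B (Player 1): max(68, 13, 78) = 78
C (Player 1): max(83, 23, 81) = 83
D (Player 1): max(32, 93, 57) = 93
Root (Player 2): min(78, 83, 93) = 78
Player 2 picks the child with the lowest value: B (value 78).

B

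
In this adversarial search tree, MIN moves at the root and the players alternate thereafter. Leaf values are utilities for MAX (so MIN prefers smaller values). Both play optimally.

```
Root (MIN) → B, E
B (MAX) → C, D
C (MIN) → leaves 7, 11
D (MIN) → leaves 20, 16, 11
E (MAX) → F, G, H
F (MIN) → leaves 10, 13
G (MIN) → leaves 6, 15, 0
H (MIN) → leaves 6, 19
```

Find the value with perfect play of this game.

10

C (MIN): min(7, 11) = 7
D (MIN): min(20, 16, 11) = 11
B (MAX): max(7, 11) = 11
F (MIN): min(10, 13) = 10
G (MIN): min(6, 15, 0) = 0
H (MIN): min(6, 19) = 6
E (MAX): max(10, 0, 6) = 10
Root (MIN): min(11, 10) = 10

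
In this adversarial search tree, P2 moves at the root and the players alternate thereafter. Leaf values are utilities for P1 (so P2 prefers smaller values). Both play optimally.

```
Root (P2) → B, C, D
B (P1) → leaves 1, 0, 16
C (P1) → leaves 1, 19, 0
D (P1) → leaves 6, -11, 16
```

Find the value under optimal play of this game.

B (P1): max(1, 0, 16) = 16
C (P1): max(1, 19, 0) = 19
D (P1): max(6, -11, 16) = 16
Root (P2): min(16, 19, 16) = 16

16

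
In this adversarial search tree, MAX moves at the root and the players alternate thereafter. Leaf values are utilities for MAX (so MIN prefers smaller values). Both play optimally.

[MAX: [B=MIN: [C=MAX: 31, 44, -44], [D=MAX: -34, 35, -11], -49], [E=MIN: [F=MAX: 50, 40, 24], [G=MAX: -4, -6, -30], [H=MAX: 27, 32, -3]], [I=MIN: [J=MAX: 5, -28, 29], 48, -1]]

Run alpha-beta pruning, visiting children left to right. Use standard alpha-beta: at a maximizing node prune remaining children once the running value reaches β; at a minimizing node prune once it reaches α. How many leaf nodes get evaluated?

C [α=-∞,β=+∞]: v=44
D [α=-∞,β=44]: v=35
B [α=-∞,β=+∞]: v=-49
F [α=-49,β=+∞]: v=50
G [α=-49,β=50]: v=-4
H [α=-49,β=-4]: v=27 after child 1 ≥ β → β-cutoff, skip 2
E [α=-49,β=+∞]: v=-4
J [α=-4,β=+∞]: v=29
I [α=-4,β=+∞]: v=-1
Root [α=-∞,β=+∞]: v=-1
Leaves evaluated: 19 of 21.

19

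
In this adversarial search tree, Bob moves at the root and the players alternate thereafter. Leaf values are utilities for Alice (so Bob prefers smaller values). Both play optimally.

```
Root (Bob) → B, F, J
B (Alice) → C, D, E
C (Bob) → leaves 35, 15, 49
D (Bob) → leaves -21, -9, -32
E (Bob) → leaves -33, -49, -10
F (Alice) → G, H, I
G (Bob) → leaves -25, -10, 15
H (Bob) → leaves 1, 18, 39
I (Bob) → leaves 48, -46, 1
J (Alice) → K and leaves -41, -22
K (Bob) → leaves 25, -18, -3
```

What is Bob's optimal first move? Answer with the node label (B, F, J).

C (Bob): min(35, 15, 49) = 15
D (Bob): min(-21, -9, -32) = -32
E (Bob): min(-33, -49, -10) = -49
B (Alice): max(15, -32, -49) = 15
G (Bob): min(-25, -10, 15) = -25
H (Bob): min(1, 18, 39) = 1
I (Bob): min(48, -46, 1) = -46
F (Alice): max(-25, 1, -46) = 1
K (Bob): min(25, -18, -3) = -18
J (Alice): max(-18, -41, -22) = -18
Root (Bob): min(15, 1, -18) = -18
Bob picks the child with the lowest value: J (value -18).

J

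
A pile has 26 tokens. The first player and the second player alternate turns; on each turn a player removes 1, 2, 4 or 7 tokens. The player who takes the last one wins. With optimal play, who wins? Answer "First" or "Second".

W/L table (W = player to move can force a win):
i:   0  1  2  3  4  5  6  7  8  9 10 11 12 13 14 15 16 17 18 19 20 21 22 23 24 25 26
     L  W  W  L  W  W  L  W  W  L  W  W  L  W  W  L  W  W  L  W  W  L  W  W  L  W  W
Position 26 is W, so the first player wins.

First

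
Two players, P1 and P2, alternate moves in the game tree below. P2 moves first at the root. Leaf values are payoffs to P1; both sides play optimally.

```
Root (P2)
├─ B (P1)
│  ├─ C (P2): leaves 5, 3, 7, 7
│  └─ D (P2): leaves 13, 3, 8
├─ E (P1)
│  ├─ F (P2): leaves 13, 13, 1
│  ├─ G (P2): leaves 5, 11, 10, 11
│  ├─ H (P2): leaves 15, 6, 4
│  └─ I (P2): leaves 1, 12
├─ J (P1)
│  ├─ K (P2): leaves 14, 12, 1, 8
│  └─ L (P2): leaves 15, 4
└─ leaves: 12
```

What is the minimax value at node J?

K: min(14, 12, 1, 8) = 1
L: min(15, 4) = 4
J: max(1, 4) = 4

4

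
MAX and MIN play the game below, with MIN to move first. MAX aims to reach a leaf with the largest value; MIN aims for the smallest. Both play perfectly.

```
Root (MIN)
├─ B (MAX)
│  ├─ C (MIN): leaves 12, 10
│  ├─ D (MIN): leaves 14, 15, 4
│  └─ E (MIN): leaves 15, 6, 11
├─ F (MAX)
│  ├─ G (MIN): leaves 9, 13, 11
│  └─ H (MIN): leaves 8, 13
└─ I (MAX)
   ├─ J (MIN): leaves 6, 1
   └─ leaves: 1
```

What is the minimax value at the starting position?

1

C (MIN): min(12, 10) = 10
D (MIN): min(14, 15, 4) = 4
E (MIN): min(15, 6, 11) = 6
B (MAX): max(10, 4, 6) = 10
G (MIN): min(9, 13, 11) = 9
H (MIN): min(8, 13) = 8
F (MAX): max(9, 8) = 9
J (MIN): min(6, 1) = 1
I (MAX): max(1, 1) = 1
Root (MIN): min(10, 9, 1) = 1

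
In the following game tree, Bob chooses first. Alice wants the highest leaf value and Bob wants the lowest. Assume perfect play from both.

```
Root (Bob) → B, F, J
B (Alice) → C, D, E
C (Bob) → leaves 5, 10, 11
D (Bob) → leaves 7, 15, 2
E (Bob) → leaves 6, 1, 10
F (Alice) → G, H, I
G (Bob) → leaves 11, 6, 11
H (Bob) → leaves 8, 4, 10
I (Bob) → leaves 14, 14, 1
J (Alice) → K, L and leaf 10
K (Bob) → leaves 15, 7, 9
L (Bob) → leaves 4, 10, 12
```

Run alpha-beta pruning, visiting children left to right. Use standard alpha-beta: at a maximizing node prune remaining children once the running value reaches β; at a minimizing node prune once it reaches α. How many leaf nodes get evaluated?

C [α=-∞,β=+∞]: v=5
D [α=5,β=+∞]: v=2
E [α=5,β=+∞]: v=1 after child 2 ≤ α → α-cutoff, skip 1
B [α=-∞,β=+∞]: v=5
G [α=-∞,β=5]: v=6
F [α=-∞,β=5]: v=6 after child 1 ≥ β → β-cutoff, skip 2
K [α=-∞,β=5]: v=7
J [α=-∞,β=5]: v=7 after child 1 ≥ β → β-cutoff, skip 2
Root [α=-∞,β=+∞]: v=5
Leaves evaluated: 14 of 25.

14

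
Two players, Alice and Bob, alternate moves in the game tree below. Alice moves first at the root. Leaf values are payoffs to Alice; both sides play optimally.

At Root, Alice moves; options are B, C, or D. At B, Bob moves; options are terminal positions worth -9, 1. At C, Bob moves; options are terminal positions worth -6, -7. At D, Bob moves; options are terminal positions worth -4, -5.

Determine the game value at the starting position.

-5

B (Bob): min(-9, 1) = -9
C (Bob): min(-6, -7) = -7
D (Bob): min(-4, -5) = -5
Root (Alice): max(-9, -7, -5) = -5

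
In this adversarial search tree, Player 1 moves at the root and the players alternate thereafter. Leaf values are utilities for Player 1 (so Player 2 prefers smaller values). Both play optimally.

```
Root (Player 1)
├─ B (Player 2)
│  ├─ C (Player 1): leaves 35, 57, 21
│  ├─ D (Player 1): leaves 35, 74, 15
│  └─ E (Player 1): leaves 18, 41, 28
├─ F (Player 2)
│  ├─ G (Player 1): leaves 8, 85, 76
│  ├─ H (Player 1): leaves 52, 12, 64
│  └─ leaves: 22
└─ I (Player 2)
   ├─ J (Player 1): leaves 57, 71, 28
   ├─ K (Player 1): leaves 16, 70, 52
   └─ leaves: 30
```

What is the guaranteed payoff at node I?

J: max(57, 71, 28) = 71
K: max(16, 70, 52) = 70
I: min(71, 70, 30) = 30

30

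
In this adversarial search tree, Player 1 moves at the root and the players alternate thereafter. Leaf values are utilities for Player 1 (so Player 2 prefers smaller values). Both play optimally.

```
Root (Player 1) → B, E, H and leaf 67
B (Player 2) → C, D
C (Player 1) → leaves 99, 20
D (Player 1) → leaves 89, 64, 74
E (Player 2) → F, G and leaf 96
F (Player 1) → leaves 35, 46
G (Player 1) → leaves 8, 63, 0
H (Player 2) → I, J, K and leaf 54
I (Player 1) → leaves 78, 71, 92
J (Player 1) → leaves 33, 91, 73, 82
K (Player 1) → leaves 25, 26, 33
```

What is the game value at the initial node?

89

C (Player 1): max(99, 20) = 99
D (Player 1): max(89, 64, 74) = 89
B (Player 2): min(99, 89) = 89
F (Player 1): max(35, 46) = 46
G (Player 1): max(8, 63, 0) = 63
E (Player 2): min(46, 63, 96) = 46
I (Player 1): max(78, 71, 92) = 92
J (Player 1): max(33, 91, 73, 82) = 91
K (Player 1): max(25, 26, 33) = 33
H (Player 2): min(92, 91, 33, 54) = 33
Root (Player 1): max(89, 46, 33, 67) = 89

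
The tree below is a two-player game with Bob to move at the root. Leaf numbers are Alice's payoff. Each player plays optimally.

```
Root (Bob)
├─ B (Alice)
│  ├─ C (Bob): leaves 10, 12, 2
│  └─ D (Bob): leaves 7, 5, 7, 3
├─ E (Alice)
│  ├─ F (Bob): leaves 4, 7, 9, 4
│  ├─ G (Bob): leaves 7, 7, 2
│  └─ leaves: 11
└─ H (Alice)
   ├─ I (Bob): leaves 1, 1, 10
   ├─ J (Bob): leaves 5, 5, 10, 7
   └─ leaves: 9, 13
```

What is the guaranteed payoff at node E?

11

F: min(4, 7, 9, 4) = 4
G: min(7, 7, 2) = 2
E: max(4, 2, 11) = 11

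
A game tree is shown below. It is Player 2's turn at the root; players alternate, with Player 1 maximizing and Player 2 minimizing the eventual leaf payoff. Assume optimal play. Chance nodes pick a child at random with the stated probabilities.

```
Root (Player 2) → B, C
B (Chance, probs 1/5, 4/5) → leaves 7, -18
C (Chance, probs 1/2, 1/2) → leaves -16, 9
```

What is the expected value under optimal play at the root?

B (Chance): 1/5·7 + 4/5·-18 = -13
C (Chance): 1/2·-16 + 1/2·9 = -3.5
Root (Player 2): min(-13, -3.5) = -13

-13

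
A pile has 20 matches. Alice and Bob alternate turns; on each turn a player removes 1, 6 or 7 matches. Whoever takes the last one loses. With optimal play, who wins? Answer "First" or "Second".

First

i:   0  1  2  3  4  5  6  7  8  9 10 11 12 13 14 15 16 17 18 19 20
     W  L  W  L  W  L  W  W  W  W  W  W  W  L  W  L  W  L  W  W  W
Position 20 is W, so the first player wins.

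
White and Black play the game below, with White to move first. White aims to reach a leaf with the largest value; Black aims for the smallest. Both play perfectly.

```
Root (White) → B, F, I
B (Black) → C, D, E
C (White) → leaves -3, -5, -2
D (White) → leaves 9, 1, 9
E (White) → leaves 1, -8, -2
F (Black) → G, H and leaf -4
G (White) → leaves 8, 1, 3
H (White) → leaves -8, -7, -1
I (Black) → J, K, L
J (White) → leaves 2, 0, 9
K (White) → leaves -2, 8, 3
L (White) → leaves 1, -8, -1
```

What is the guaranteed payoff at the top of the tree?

C (White): max(-3, -5, -2) = -2
D (White): max(9, 1, 9) = 9
E (White): max(1, -8, -2) = 1
B (Black): min(-2, 9, 1) = -2
G (White): max(8, 1, 3) = 8
H (White): max(-8, -7, -1) = -1
F (Black): min(8, -1, -4) = -4
J (White): max(2, 0, 9) = 9
K (White): max(-2, 8, 3) = 8
L (White): max(1, -8, -1) = 1
I (Black): min(9, 8, 1) = 1
Root (White): max(-2, -4, 1) = 1

1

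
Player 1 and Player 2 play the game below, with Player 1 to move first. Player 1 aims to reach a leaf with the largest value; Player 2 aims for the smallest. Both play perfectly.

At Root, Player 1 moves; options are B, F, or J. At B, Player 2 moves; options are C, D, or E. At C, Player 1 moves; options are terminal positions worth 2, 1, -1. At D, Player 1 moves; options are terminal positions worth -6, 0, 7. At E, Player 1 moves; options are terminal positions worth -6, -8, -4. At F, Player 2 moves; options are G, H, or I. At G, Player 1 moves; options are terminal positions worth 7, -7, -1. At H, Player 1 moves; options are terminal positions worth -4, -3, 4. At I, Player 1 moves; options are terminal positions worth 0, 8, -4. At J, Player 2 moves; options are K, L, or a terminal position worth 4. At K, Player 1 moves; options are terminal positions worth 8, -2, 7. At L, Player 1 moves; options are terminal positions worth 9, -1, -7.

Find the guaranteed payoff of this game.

4

C (Player 1): max(2, 1, -1) = 2
D (Player 1): max(-6, 0, 7) = 7
E (Player 1): max(-6, -8, -4) = -4
B (Player 2): min(2, 7, -4) = -4
G (Player 1): max(7, -7, -1) = 7
H (Player 1): max(-4, -3, 4) = 4
I (Player 1): max(0, 8, -4) = 8
F (Player 2): min(7, 4, 8) = 4
K (Player 1): max(8, -2, 7) = 8
L (Player 1): max(9, -1, -7) = 9
J (Player 2): min(8, 9, 4) = 4
Root (Player 1): max(-4, 4, 4) = 4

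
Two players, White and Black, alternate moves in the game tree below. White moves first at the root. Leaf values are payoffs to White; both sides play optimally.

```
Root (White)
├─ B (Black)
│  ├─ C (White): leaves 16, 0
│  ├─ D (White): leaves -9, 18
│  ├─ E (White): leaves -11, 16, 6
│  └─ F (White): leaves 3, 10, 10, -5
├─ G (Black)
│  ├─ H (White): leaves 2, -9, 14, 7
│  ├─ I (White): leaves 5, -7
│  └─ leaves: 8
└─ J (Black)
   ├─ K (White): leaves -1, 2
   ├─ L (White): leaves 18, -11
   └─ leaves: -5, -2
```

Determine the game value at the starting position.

10

C (White): max(16, 0) = 16
D (White): max(-9, 18) = 18
E (White): max(-11, 16, 6) = 16
F (White): max(3, 10, 10, -5) = 10
B (Black): min(16, 18, 16, 10) = 10
H (White): max(2, -9, 14, 7) = 14
I (White): max(5, -7) = 5
G (Black): min(14, 5, 8) = 5
K (White): max(-1, 2) = 2
L (White): max(18, -11) = 18
J (Black): min(2, 18, -5, -2) = -5
Root (White): max(10, 5, -5) = 10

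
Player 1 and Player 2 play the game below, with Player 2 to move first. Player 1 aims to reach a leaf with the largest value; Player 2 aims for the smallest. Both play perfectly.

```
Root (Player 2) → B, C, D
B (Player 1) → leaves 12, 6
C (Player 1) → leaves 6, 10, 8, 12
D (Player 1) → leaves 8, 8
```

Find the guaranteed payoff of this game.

B (Player 1): max(12, 6) = 12
C (Player 1): max(6, 10, 8, 12) = 12
D (Player 1): max(8, 8) = 8
Root (Player 2): min(12, 12, 8) = 8

8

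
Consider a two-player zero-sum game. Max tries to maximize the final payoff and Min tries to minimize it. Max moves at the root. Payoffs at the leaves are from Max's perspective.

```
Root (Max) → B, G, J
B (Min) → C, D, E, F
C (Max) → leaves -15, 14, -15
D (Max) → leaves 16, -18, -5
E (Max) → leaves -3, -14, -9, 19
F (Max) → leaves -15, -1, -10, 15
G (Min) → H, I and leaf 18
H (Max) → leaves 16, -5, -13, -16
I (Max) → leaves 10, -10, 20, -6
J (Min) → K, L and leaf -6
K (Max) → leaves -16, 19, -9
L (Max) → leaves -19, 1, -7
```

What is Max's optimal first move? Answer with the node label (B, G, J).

C (Max): max(-15, 14, -15) = 14
D (Max): max(16, -18, -5) = 16
E (Max): max(-3, -14, -9, 19) = 19
F (Max): max(-15, -1, -10, 15) = 15
B (Min): min(14, 16, 19, 15) = 14
H (Max): max(16, -5, -13, -16) = 16
I (Max): max(10, -10, 20, -6) = 20
G (Min): min(16, 20, 18) = 16
K (Max): max(-16, 19, -9) = 19
L (Max): max(-19, 1, -7) = 1
J (Min): min(19, 1, -6) = -6
Root (Max): max(14, 16, -6) = 16
Max picks the child with the highest value: G (value 16).

G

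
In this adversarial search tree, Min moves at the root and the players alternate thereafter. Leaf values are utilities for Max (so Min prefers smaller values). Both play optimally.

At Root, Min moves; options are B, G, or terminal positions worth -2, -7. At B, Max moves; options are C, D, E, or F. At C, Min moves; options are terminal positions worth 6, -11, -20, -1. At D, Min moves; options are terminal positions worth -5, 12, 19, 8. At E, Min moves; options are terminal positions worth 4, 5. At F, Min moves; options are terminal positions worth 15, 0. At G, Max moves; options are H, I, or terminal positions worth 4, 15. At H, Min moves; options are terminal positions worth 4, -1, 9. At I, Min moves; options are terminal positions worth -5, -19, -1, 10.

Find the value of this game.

-7

C (Min): min(6, -11, -20, -1) = -20
D (Min): min(-5, 12, 19, 8) = -5
E (Min): min(4, 5) = 4
F (Min): min(15, 0) = 0
B (Max): max(-20, -5, 4, 0) = 4
H (Min): min(4, -1, 9) = -1
I (Min): min(-5, -19, -1, 10) = -19
G (Max): max(-1, -19, 4, 15) = 15
Root (Min): min(4, 15, -2, -7) = -7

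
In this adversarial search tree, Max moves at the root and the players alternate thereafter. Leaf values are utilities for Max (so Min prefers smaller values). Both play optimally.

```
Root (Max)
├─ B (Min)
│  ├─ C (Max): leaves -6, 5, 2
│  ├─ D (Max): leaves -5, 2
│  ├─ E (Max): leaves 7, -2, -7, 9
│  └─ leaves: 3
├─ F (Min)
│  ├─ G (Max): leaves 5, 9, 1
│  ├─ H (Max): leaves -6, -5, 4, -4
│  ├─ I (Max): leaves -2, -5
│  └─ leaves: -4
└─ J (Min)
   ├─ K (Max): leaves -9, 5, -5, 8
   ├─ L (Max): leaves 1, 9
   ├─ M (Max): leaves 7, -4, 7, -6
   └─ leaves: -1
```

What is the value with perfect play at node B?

2

C: max(-6, 5, 2) = 5
D: max(-5, 2) = 2
E: max(7, -2, -7, 9) = 9
B: min(5, 2, 9, 3) = 2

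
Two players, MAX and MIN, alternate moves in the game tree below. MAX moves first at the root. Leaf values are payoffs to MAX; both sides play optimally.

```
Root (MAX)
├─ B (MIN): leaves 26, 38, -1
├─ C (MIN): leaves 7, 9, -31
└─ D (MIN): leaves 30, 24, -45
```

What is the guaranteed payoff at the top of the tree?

-1

B (MIN): min(26, 38, -1) = -1
C (MIN): min(7, 9, -31) = -31
D (MIN): min(30, 24, -45) = -45
Root (MAX): max(-1, -31, -45) = -1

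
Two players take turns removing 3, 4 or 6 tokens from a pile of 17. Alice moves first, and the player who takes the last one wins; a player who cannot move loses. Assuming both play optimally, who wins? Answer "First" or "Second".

First

Positions where the player to move wins (W) vs loses (L):
i:   0  1  2  3  4  5  6  7  8  9 10 11 12 13 14 15 16 17
     L  L  L  W  W  W  W  W  W  L  L  L  W  W  W  W  W  W
Position 17 is W, so the first player wins.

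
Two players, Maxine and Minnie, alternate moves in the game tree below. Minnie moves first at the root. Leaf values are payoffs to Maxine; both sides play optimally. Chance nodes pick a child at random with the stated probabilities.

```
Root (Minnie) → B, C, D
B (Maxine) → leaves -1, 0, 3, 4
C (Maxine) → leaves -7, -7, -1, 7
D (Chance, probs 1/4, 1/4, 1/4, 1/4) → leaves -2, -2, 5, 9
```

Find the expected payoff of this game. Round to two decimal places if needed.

2.5

B (Maxine): max(-1, 0, 3, 4) = 4
C (Maxine): max(-7, -7, -1, 7) = 7
D (Chance): 1/4·-2 + 1/4·-2 + 1/4·5 + 1/4·9 = 2.5
Root (Minnie): min(4, 7, 2.5) = 2.5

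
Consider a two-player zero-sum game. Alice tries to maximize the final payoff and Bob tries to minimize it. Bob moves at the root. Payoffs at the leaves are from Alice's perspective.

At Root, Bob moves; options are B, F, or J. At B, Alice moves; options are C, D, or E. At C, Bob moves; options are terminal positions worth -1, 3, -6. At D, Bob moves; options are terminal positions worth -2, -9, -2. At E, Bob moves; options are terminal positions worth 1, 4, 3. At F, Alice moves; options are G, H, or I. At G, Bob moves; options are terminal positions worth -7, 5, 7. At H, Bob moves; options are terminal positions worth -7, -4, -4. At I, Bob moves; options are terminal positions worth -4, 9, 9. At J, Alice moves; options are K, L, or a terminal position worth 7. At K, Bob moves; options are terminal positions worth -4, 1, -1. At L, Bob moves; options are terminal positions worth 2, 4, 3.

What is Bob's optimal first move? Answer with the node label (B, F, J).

F

C (Bob): min(-1, 3, -6) = -6
D (Bob): min(-2, -9, -2) = -9
E (Bob): min(1, 4, 3) = 1
B (Alice): max(-6, -9, 1) = 1
G (Bob): min(-7, 5, 7) = -7
H (Bob): min(-7, -4, -4) = -7
I (Bob): min(-4, 9, 9) = -4
F (Alice): max(-7, -7, -4) = -4
K (Bob): min(-4, 1, -1) = -4
L (Bob): min(2, 4, 3) = 2
J (Alice): max(-4, 2, 7) = 7
Root (Bob): min(1, -4, 7) = -4
Bob picks the child with the lowest value: F (value -4).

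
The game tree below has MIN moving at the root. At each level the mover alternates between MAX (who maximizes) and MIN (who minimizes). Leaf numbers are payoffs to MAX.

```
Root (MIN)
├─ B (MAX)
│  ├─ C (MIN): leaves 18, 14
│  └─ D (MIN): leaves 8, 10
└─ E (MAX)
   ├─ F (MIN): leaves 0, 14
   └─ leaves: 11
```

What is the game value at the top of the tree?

11

C (MIN): min(18, 14) = 14
D (MIN): min(8, 10) = 8
B (MAX): max(14, 8) = 14
F (MIN): min(0, 14) = 0
E (MAX): max(0, 11) = 11
Root (MIN): min(14, 11) = 11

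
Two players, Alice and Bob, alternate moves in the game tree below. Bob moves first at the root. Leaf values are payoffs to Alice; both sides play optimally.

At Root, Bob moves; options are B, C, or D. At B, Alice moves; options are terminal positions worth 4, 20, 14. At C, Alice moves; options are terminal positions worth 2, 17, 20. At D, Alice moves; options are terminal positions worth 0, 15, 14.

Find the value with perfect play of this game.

B (Alice): max(4, 20, 14) = 20
C (Alice): max(2, 17, 20) = 20
D (Alice): max(0, 15, 14) = 15
Root (Bob): min(20, 20, 15) = 15

15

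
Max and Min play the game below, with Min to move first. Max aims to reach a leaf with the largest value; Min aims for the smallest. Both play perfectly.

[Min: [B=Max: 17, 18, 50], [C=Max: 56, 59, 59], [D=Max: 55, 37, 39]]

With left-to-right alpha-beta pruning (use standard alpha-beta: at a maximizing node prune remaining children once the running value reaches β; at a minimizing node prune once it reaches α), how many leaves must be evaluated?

5

B [α=-∞,β=+∞]: v=50
C [α=-∞,β=50]: v=56 after child 1 ≥ β → β-cutoff, skip 2
D [α=-∞,β=50]: v=55 after child 1 ≥ β → β-cutoff, skip 2
Root [α=-∞,β=+∞]: v=50
Leaves evaluated: 5 of 9.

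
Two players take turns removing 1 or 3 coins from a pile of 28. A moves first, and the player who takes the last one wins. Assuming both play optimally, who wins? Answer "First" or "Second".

Second

Compute winning (W) and losing (L) positions by backward induction:
i:   0  1  2  3  4  5  6  7  8  9 10 11 12 13 14 15 16 17 18 19 20 21 22 23 24 25 26 27 28
     L  W  L  W  L  W  L  W  L  W  L  W  L  W  L  W  L  W  L  W  L  W  L  W  L  W  L  W  L
Position 28 is L, so the second player wins.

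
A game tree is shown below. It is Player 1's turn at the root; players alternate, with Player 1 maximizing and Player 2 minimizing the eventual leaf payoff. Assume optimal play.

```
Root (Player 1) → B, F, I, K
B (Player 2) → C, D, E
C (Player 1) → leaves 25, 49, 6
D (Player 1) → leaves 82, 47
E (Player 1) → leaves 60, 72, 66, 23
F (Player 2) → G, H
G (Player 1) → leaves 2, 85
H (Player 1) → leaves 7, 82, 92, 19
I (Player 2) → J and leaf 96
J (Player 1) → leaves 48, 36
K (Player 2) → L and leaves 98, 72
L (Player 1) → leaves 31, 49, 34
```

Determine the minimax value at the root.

C (Player 1): max(25, 49, 6) = 49
D (Player 1): max(82, 47) = 82
E (Player 1): max(60, 72, 66, 23) = 72
B (Player 2): min(49, 82, 72) = 49
G (Player 1): max(2, 85) = 85
H (Player 1): max(7, 82, 92, 19) = 92
F (Player 2): min(85, 92) = 85
J (Player 1): max(48, 36) = 48
I (Player 2): min(48, 96) = 48
L (Player 1): max(31, 49, 34) = 49
K (Player 2): min(49, 98, 72) = 49
Root (Player 1): max(49, 85, 48, 49) = 85

85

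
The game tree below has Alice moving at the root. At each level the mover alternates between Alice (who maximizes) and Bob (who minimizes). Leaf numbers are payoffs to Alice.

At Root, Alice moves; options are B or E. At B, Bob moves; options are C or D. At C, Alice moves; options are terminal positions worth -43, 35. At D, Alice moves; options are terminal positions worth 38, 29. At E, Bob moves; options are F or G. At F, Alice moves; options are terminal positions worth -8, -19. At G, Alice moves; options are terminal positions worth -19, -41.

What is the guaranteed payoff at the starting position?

35

C (Alice): max(-43, 35) = 35
D (Alice): max(38, 29) = 38
B (Bob): min(35, 38) = 35
F (Alice): max(-8, -19) = -8
G (Alice): max(-19, -41) = -19
E (Bob): min(-8, -19) = -19
Root (Alice): max(35, -19) = 35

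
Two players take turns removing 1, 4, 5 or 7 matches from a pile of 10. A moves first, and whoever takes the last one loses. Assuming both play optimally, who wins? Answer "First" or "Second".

Compute winning (W) and losing (L) positions by backward induction:
i:   0  1  2  3  4  5  6  7  8  9 10
     W  L  W  L  W  W  W  W  W  L  W
Position 10 is W, so the first player wins.

First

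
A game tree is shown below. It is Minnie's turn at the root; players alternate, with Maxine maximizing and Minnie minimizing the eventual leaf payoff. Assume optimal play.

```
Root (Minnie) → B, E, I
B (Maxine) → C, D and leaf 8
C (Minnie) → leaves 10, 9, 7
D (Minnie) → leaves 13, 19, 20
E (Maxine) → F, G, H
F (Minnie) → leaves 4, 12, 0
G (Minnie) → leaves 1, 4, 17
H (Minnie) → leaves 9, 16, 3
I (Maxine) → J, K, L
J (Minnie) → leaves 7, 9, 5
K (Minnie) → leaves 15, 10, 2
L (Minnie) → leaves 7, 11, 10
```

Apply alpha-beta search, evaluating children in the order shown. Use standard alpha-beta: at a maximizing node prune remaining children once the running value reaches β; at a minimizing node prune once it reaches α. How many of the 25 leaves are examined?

19

C [α=-∞,β=+∞]: v=7
D [α=7,β=+∞]: v=13
B [α=-∞,β=+∞]: v=13
F [α=-∞,β=13]: v=0
G [α=0,β=13]: v=1
H [α=1,β=13]: v=3
E [α=-∞,β=13]: v=3
J [α=-∞,β=3]: v=5
I [α=-∞,β=3]: v=5 after child 1 ≥ β → β-cutoff, skip 2
Root [α=-∞,β=+∞]: v=3
Leaves evaluated: 19 of 25.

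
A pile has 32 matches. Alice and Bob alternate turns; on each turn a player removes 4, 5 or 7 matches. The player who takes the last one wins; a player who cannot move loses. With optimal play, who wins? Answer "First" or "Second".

Mark each pile size as W (mover wins) or L (mover loses):
i:   0  1  2  3  4  5  6  7  8  9 10 11 12 13 14 15 16 17 18 19 20 21 22 23 24 25 26 27 28 29 30 31 32
     L  L  L  L  W  W  W  W  W  W  W  L  L  L  L  W  W  W  W  W  W  W  L  L  L  L  W  W  W  W  W  W  W
Position 32 is W, so the first player wins.

First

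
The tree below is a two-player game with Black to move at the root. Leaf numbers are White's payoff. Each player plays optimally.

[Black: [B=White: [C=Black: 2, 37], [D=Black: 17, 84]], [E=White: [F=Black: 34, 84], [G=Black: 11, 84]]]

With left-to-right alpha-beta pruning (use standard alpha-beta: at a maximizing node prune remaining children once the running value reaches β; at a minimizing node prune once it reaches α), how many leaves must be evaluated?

6

C [α=-∞,β=+∞]: v=2
D [α=2,β=+∞]: v=17
B [α=-∞,β=+∞]: v=17
F [α=-∞,β=17]: v=34
E [α=-∞,β=17]: v=34 after child 1 ≥ β → β-cutoff, skip 1
Root [α=-∞,β=+∞]: v=17
Leaves evaluated: 6 of 8.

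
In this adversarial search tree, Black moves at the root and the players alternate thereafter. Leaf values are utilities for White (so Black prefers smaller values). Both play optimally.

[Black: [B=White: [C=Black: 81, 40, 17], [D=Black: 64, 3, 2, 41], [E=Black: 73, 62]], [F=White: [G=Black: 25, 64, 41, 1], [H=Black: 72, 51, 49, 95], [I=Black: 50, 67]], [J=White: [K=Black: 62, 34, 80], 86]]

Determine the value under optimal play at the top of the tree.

50

C (Black): min(81, 40, 17) = 17
D (Black): min(64, 3, 2, 41) = 2
E (Black): min(73, 62) = 62
B (White): max(17, 2, 62) = 62
G (Black): min(25, 64, 41, 1) = 1
H (Black): min(72, 51, 49, 95) = 49
I (Black): min(50, 67) = 50
F (White): max(1, 49, 50) = 50
K (Black): min(62, 34, 80) = 34
J (White): max(34, 86) = 86
Root (Black): min(62, 50, 86) = 50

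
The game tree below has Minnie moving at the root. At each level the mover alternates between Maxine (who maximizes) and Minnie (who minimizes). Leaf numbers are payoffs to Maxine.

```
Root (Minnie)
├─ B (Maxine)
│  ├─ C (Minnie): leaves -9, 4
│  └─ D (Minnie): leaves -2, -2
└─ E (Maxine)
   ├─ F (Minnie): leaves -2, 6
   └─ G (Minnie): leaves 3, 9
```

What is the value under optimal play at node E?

F: min(-2, 6) = -2
G: min(3, 9) = 3
E: max(-2, 3) = 3

3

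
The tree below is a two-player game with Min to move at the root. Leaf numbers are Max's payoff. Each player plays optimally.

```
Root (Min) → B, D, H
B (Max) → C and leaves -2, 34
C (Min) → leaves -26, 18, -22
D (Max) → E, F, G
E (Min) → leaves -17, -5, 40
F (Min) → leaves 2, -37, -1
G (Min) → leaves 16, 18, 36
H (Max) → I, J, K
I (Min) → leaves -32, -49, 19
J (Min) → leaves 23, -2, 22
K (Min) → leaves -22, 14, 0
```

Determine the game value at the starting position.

C (Min): min(-26, 18, -22) = -26
B (Max): max(-26, -2, 34) = 34
E (Min): min(-17, -5, 40) = -17
F (Min): min(2, -37, -1) = -37
G (Min): min(16, 18, 36) = 16
D (Max): max(-17, -37, 16) = 16
I (Min): min(-32, -49, 19) = -49
J (Min): min(23, -2, 22) = -2
K (Min): min(-22, 14, 0) = -22
H (Max): max(-49, -2, -22) = -2
Root (Min): min(34, 16, -2) = -2

-2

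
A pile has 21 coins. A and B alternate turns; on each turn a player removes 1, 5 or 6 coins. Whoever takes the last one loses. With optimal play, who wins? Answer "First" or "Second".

i:   0  1  2  3  4  5  6  7  8  9 10 11 12 13 14 15 16 17 18 19 20 21
     W  L  W  L  W  L  W  W  W  W  W  W  L  W  L  W  L  W  W  W  W  W
Position 21 is W, so the first player wins.

First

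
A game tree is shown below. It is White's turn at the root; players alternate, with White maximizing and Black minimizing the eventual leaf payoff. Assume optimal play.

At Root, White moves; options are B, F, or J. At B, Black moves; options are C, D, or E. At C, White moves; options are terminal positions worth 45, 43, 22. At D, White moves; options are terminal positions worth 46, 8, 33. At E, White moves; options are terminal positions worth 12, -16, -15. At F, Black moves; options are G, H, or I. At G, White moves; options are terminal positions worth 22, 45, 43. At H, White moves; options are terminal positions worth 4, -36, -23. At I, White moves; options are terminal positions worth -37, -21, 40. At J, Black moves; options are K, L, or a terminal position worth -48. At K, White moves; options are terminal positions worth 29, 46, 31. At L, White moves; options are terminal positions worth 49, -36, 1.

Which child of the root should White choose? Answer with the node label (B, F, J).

B

C (White): max(45, 43, 22) = 45
D (White): max(46, 8, 33) = 46
E (White): max(12, -16, -15) = 12
B (Black): min(45, 46, 12) = 12
G (White): max(22, 45, 43) = 45
H (White): max(4, -36, -23) = 4
I (White): max(-37, -21, 40) = 40
F (Black): min(45, 4, 40) = 4
K (White): max(29, 46, 31) = 46
L (White): max(49, -36, 1) = 49
J (Black): min(46, 49, -48) = -48
Root (White): max(12, 4, -48) = 12
White picks the child with the highest value: B (value 12).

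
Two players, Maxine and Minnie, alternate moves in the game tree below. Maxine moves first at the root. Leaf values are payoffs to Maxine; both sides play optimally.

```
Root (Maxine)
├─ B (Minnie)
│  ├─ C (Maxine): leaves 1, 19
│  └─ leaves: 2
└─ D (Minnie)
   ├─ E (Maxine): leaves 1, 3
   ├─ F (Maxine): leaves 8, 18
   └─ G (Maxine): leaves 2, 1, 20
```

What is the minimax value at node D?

3

E: max(1, 3) = 3
F: max(8, 18) = 18
G: max(2, 1, 20) = 20
D: min(3, 18, 20) = 3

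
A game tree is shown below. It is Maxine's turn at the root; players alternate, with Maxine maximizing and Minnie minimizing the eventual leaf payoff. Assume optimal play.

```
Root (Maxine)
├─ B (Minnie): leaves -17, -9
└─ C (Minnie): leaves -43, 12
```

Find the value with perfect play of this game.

-17

B (Minnie): min(-17, -9) = -17
C (Minnie): min(-43, 12) = -43
Root (Maxine): max(-17, -43) = -17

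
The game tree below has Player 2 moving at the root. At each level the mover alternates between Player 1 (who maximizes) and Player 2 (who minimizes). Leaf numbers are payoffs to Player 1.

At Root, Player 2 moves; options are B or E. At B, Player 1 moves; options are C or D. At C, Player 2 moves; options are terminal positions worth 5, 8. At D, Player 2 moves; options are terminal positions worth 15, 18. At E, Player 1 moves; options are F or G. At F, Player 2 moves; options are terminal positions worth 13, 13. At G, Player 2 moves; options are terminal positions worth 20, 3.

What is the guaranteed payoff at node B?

15

C: min(5, 8) = 5
D: min(15, 18) = 15
B: max(5, 15) = 15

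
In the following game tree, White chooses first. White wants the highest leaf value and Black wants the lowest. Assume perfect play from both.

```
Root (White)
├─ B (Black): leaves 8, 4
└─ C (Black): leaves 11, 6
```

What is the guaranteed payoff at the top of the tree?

6

B (Black): min(8, 4) = 4
C (Black): min(11, 6) = 6
Root (White): max(4, 6) = 6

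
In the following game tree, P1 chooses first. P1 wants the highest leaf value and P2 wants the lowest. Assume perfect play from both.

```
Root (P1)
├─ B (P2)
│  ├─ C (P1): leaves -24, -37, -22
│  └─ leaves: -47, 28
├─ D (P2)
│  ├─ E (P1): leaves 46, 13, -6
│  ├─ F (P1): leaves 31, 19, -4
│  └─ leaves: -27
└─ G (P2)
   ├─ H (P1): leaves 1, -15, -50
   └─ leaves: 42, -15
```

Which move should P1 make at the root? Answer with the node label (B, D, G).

C (P1): max(-24, -37, -22) = -22
B (P2): min(-22, -47, 28) = -47
E (P1): max(46, 13, -6) = 46
F (P1): max(31, 19, -4) = 31
D (P2): min(46, 31, -27) = -27
H (P1): max(1, -15, -50) = 1
G (P2): min(1, 42, -15) = -15
Root (P1): max(-47, -27, -15) = -15
P1 picks the child with the highest value: G (value -15).

G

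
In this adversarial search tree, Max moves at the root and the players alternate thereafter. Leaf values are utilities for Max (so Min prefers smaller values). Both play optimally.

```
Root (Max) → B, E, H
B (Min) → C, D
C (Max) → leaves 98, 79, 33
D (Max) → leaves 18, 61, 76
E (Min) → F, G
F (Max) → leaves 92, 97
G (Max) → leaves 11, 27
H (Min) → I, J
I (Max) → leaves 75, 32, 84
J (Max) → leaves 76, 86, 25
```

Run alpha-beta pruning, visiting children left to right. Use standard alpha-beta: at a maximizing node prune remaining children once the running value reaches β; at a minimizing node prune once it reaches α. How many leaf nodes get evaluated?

C [α=-∞,β=+∞]: v=98
D [α=-∞,β=98]: v=76
B [α=-∞,β=+∞]: v=76
F [α=76,β=+∞]: v=97
G [α=76,β=97]: v=27
E [α=76,β=+∞]: v=27
I [α=76,β=+∞]: v=84
J [α=76,β=84]: v=86 after child 2 ≥ β → β-cutoff, skip 1
H [α=76,β=+∞]: v=84
Root [α=-∞,β=+∞]: v=84
Leaves evaluated: 15 of 16.

15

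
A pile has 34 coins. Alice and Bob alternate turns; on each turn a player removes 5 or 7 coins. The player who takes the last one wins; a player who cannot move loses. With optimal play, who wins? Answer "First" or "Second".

Positions where the player to move wins (W) vs loses (L):
i:   0  1  2  3  4  5  6  7  8  9 10 11 12 13 14 15 16 17 18 19 20 21 22 23 24 25 26 27 28 29 30 31 32 33 34
     L  L  L  L  L  W  W  W  W  W  W  W  L  L  L  L  L  W  W  W  W  W  W  W  L  L  L  L  L  W  W  W  W  W  W
Position 34 is W, so the first player wins.

First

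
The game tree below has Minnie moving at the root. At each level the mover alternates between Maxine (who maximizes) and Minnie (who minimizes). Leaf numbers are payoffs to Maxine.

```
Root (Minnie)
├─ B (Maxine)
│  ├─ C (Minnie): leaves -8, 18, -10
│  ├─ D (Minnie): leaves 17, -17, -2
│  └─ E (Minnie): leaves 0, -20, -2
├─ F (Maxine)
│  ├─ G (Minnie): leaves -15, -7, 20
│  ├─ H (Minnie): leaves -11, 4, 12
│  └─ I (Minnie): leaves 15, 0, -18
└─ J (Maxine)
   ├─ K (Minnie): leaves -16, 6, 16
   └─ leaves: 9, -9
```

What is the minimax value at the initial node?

C (Minnie): min(-8, 18, -10) = -10
D (Minnie): min(17, -17, -2) = -17
E (Minnie): min(0, -20, -2) = -20
B (Maxine): max(-10, -17, -20) = -10
G (Minnie): min(-15, -7, 20) = -15
H (Minnie): min(-11, 4, 12) = -11
I (Minnie): min(15, 0, -18) = -18
F (Maxine): max(-15, -11, -18) = -11
K (Minnie): min(-16, 6, 16) = -16
J (Maxine): max(-16, 9, -9) = 9
Root (Minnie): min(-10, -11, 9) = -11

-11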